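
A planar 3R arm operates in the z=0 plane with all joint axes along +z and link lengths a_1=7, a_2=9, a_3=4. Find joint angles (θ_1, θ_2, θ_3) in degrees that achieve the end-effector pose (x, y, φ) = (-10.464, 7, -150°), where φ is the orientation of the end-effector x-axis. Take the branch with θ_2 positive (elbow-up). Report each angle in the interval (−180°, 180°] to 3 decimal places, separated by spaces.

wrist centre = target − a_3·(cos φ, sin φ) = (-6.9999, 9.0000)
cos θ_2 = (129.9986−7²−9²)/(2·7·9) = -0.0000; θ_2 = 90.0006° (elbow-up)
β = atan2(9.0000,-6.9999) = 127.8746°; ψ = atan2(9.0000,6.9999) = 52.1254°
θ_1 = β − ψ = 75.7492°
θ_3 = φ − θ_1 − θ_2 = 44.2502° (wrapped to (-180°,180°])

75.749 90.001 44.250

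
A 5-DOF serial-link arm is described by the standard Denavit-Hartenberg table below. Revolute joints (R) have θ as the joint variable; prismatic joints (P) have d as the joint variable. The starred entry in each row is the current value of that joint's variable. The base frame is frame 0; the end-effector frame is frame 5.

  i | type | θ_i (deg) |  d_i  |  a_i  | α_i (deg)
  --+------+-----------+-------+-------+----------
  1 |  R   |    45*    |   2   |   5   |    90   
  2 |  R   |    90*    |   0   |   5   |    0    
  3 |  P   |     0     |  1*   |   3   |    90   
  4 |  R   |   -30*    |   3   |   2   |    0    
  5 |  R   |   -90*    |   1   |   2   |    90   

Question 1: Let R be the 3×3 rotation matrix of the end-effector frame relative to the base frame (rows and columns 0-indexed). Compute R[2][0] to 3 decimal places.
-0.500

End-effector x-axis (col 0 of R) = (-0.6124,0.6124,-0.5000)
R[2][0] = -0.5000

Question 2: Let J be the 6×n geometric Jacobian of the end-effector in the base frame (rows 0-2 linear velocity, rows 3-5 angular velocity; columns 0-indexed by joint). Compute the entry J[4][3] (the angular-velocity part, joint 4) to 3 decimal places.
0.707

axis z_3 = (0.7071,0.7071,-0.0000); lever o_n−o_3 = (0.8966,4.7603,0.7321)
cross product → J_v[:, 3] = (0.5176,-0.5176,2.7321)
J_ω[:, 3] = z_3
entry J[4][3] = 0.7071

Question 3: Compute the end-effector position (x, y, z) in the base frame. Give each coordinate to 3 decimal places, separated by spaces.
5.139 7.589 10.732

after link 1: o_1 = (3.5355, 3.5355, 2.0000)
after link 2: o_2 = (3.5355, 3.5355, 7.0000)
after link 3: o_3 = (4.2426, 2.8284, 10.0000)
after link 4: o_4 = (5.6569, 5.6569, 11.7321)
after link 5: o_5 = (5.1392, 7.5887, 10.7321)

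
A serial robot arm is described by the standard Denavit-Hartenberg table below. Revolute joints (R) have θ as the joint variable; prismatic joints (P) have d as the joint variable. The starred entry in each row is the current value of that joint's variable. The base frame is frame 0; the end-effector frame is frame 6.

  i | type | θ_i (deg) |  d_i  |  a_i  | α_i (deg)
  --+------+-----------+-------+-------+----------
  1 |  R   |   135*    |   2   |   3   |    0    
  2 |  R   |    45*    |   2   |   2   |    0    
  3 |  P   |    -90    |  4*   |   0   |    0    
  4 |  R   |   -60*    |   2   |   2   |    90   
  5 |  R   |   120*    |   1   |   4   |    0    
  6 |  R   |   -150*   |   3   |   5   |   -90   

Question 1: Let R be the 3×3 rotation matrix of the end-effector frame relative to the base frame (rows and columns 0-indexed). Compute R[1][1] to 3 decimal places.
End-effector y-axis (col 1 of R) = (-0.5000,0.8660,-0.0000)
R[1][1] = 0.8660

0.866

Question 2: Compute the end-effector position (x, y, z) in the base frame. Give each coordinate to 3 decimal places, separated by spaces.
1.629 0.822 10.964

after link 1: o_1 = (-2.1213, 2.1213, 2.0000)
after link 2: o_2 = (-4.1213, 2.1213, 4.0000)
after link 3: o_3 = (-4.1213, 2.1213, 8.0000)
after link 4: o_4 = (-2.3893, 3.1213, 10.0000)
after link 5: o_5 = (-3.6213, 1.2553, 13.4641)
after link 6: o_6 = (1.6287, 0.8223, 10.9641)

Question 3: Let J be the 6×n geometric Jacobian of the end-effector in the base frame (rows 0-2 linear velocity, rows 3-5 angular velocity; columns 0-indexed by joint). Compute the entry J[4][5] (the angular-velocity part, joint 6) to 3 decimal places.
axis z_5 = (0.5000,-0.8660,0.0000); lever o_n−o_5 = (5.2500,-0.4330,-2.5000)
cross product → J_v[:, 5] = (2.1651,1.2500,4.3301)
J_ω[:, 5] = z_5
entry J[4][5] = -0.8660

-0.866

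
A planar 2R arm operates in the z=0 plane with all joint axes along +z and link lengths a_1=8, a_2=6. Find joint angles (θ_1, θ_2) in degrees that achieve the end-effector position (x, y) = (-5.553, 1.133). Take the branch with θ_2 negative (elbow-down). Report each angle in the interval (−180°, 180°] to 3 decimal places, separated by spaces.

cos θ_2 = (32.1195−8²−6²)/(2·8·6) = -0.7071; θ_2 = -134.9985° (elbow-down)
β = atan2(1.1330,-5.5530) = 168.4680°; ψ = atan2(-4.2427,3.7575) = -48.4712°
θ_1 = β − ψ = 216.9392°

-143.061 -134.999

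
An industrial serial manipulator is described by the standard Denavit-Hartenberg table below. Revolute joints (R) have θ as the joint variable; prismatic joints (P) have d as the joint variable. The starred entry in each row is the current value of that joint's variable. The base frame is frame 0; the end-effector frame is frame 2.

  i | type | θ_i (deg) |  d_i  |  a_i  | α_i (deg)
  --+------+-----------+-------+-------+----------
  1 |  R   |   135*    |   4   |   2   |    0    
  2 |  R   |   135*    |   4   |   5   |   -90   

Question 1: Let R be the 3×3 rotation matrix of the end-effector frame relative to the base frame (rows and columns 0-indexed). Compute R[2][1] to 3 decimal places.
End-effector y-axis (col 1 of R) = (0.0000,-0.0000,-1.0000)
R[2][1] = -1.0000

-1.000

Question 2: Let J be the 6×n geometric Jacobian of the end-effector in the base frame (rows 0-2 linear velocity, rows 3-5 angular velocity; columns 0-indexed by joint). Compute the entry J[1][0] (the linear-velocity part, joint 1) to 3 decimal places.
axis z_0 = ẑ; lever o_n−o_0 = (-1.4142,-3.5858,8.0000)
cross product → J_v[:, 0] = (3.5858,-1.4142,0.0000)
J_ω[:, 0] = z_0
entry J[1][0] = -1.4142

-1.414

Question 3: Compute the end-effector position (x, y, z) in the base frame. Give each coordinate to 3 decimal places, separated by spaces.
after link 1: o_1 = (-1.4142, 1.4142, 4.0000)
after link 2: o_2 = (-1.4142, -3.5858, 8.0000)

-1.414 -3.586 8.000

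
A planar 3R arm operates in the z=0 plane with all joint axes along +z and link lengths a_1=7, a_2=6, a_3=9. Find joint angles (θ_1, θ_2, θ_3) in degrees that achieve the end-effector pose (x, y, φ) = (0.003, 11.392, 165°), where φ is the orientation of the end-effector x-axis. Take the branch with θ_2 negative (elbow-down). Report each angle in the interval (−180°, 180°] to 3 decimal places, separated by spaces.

59.994 -29.985 134.991

wrist centre = target − a_3·(cos φ, sin φ) = (8.6963, 9.0626)
cos θ_2 = (157.7574−7²−6²)/(2·7·6) = 0.8662; θ_2 = -29.9846° (elbow-down)
β = atan2(9.0626,8.6963) = 46.1816°; ψ = atan2(-2.9986,12.1970) = -13.8121°
θ_1 = β − ψ = 59.9938°
θ_3 = φ − θ_1 − θ_2 = 134.9908° (wrapped to (-180°,180°])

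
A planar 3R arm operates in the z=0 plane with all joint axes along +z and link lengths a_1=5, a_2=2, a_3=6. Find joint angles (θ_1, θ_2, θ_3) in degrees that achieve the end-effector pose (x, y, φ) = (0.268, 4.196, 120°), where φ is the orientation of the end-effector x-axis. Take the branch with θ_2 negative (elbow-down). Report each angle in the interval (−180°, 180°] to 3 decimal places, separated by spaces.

wrist centre = target − a_3·(cos φ, sin φ) = (3.2680, -1.0002)
cos θ_2 = (11.6801−5²−2²)/(2·5·2) = -0.8660; θ_2 = -149.9964° (elbow-down)
β = atan2(-1.0002,3.2680) = -17.0164°; ψ = atan2(-1.0001,3.2680) = -17.0157°
θ_1 = β − ψ = -0.0007°
θ_3 = φ − θ_1 − θ_2 = -90.0029° (wrapped to (-180°,180°])

-0.001 -149.996 -90.003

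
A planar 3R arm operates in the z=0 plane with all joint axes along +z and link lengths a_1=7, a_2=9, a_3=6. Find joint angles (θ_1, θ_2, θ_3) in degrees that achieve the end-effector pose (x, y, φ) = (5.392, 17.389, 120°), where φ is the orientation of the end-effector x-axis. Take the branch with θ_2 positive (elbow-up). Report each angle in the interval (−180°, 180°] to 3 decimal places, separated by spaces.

wrist centre = target − a_3·(cos φ, sin φ) = (8.3920, 12.1928)
cos θ_2 = (219.0912−7²−9²)/(2·7·9) = 0.7071; θ_2 = 45.0027° (elbow-up)
β = atan2(12.1928,8.3920) = 55.4614°; ψ = atan2(6.3643,13.3637) = 25.4655°
θ_1 = β − ψ = 29.9959°
θ_3 = φ − θ_1 − θ_2 = 45.0013° (wrapped to (-180°,180°])

29.996 45.003 45.001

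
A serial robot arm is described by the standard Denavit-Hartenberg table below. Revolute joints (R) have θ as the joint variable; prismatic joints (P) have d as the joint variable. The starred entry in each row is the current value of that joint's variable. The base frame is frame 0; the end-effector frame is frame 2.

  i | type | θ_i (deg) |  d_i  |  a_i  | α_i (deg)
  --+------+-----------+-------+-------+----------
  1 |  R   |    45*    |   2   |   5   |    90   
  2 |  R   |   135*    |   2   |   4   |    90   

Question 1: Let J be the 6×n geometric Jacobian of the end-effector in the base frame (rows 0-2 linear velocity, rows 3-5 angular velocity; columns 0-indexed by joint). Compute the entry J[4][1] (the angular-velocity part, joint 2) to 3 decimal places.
axis z_1 = (0.7071,-0.7071,0.0000); lever o_n−o_1 = (-0.5858,-3.4142,2.8284)
cross product → J_v[:, 1] = (-2.0000,-2.0000,-2.8284)
J_ω[:, 1] = z_1
entry J[4][1] = -0.7071

-0.707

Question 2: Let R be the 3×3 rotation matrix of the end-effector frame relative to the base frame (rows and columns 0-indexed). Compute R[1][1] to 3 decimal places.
-0.707

End-effector y-axis (col 1 of R) = (0.7071,-0.7071,0.0000)
R[1][1] = -0.7071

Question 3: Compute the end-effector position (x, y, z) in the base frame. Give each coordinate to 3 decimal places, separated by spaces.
2.950 0.121 4.828

after link 1: o_1 = (3.5355, 3.5355, 2.0000)
after link 2: o_2 = (2.9497, 0.1213, 4.8284)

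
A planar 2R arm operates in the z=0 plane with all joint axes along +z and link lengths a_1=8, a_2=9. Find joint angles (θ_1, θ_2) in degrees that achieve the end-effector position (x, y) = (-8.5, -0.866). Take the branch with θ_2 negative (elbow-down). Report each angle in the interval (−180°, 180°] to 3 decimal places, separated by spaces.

-108.365 -120.000

cos θ_2 = (73.0000−8²−9²)/(2·8·9) = -0.5000; θ_2 = -120.0000° (elbow-down)
β = atan2(-0.8660,-8.5000) = -174.1826°; ψ = atan2(-7.7942,3.5000) = -65.8175°
θ_1 = β − ψ = -108.3651°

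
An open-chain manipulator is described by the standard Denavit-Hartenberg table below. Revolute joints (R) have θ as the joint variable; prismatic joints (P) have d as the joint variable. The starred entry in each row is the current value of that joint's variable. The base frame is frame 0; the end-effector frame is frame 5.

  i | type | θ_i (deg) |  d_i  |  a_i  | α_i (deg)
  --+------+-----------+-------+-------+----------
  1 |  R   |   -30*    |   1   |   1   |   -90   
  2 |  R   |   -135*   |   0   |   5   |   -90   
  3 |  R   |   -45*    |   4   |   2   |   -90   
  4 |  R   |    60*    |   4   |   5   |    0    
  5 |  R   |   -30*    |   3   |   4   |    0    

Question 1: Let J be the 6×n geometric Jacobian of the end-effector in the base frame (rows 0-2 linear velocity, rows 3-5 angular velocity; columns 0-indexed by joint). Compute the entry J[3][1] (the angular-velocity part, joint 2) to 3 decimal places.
0.500

axis z_1 = (0.5000,0.8660,0.0000); lever o_n−o_1 = (-10.6276,6.9230,9.3699)
cross product → J_v[:, 1] = (8.1146,-4.6850,12.6652)
J_ω[:, 1] = z_1
entry J[3][1] = 0.5000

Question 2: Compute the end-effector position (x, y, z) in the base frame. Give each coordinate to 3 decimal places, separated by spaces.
after link 1: o_1 = (0.8660, -0.5000, 1.0000)
after link 2: o_2 = (-2.1958, 1.2678, 4.5355)
after link 3: o_3 = (0.0947, 1.5783, 8.3640)
after link 4: o_4 = (-5.9018, 3.8157, 8.5521)
after link 5: o_5 = (-9.7615, 6.4230, 10.3699)

-9.762 6.423 10.370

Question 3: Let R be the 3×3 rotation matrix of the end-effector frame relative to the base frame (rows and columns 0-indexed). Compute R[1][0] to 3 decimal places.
End-effector x-axis (col 0 of R) = (-0.3750,0.9236,0.0795)
R[1][0] = 0.9236

0.924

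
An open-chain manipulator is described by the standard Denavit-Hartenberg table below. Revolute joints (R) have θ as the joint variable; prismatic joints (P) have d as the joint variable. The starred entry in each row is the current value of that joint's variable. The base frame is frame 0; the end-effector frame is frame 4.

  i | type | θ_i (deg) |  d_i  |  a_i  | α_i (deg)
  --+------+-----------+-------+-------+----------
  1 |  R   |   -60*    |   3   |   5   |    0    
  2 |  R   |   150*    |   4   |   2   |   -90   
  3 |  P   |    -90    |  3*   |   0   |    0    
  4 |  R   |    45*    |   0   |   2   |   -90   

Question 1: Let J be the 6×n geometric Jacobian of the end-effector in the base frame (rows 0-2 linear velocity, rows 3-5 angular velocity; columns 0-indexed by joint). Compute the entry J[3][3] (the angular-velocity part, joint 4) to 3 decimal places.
axis z_3 = (-1.0000,-0.0000,0.0000); lever o_n−o_3 = (-0.0000,1.4142,1.4142)
cross product → J_v[:, 3] = (-0.0000,1.4142,-1.4142)
J_ω[:, 3] = z_3
entry J[3][3] = -1.0000

-1.000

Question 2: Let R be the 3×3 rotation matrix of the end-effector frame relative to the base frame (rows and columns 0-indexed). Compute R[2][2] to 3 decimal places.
End-effector z-axis (col 2 of R) = (-0.0000,0.7071,-0.7071)
R[2][2] = -0.7071

-0.707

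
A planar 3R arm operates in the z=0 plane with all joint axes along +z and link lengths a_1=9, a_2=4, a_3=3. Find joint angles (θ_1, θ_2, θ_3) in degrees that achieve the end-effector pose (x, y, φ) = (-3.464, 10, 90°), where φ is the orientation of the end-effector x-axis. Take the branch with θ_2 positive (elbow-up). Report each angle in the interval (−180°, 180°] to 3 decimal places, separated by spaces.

wrist centre = target − a_3·(cos φ, sin φ) = (-3.4640, 7.0000)
cos θ_2 = (60.9993−9²−4²)/(2·9·4) = -0.5000; θ_2 = 120.0006° (elbow-up)
β = atan2(7.0000,-3.4640) = 116.3288°; ψ = atan2(3.4641,7.0000) = 26.3295°
θ_1 = β − ψ = 89.9994°
θ_3 = φ − θ_1 − θ_2 = -120.0000° (wrapped to (-180°,180°])

89.999 120.001 -120.000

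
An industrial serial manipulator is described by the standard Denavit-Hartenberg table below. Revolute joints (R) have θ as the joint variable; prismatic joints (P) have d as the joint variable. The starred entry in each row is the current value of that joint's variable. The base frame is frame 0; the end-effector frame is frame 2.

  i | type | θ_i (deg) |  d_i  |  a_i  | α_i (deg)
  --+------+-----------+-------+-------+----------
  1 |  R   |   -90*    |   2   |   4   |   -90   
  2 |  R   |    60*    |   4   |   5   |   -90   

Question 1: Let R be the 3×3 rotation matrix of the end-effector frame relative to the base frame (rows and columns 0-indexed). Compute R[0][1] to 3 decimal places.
-1.000

End-effector y-axis (col 1 of R) = (-1.0000,-0.0000,-0.0000)
R[0][1] = -1.0000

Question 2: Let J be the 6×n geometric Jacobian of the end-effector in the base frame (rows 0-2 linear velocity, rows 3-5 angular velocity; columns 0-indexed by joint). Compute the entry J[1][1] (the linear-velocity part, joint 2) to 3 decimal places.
4.330

axis z_1 = (1.0000,0.0000,0.0000); lever o_n−o_1 = (4.0000,-2.5000,-4.3301)
cross product → J_v[:, 1] = (-0.0000,4.3301,-2.5000)
J_ω[:, 1] = z_1
entry J[1][1] = 4.3301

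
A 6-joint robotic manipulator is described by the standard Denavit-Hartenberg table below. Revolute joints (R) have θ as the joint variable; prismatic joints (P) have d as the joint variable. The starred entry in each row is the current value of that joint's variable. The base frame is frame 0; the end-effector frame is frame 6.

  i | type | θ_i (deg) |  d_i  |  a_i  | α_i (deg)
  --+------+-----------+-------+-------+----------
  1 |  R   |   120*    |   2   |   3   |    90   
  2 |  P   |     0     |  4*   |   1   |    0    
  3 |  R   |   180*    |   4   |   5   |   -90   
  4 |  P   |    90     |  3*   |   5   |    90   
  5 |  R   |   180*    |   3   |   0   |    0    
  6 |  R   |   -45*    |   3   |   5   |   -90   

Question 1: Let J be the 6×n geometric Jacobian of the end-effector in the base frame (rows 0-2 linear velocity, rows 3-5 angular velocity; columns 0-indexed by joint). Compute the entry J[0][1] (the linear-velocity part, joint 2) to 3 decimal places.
prismatic axis z_1 = (0.8660,0.5000,0.0000)
J_v[:, 1] = z_1; J_ω[:, 1] = (0,0,0)
entry J[0][1] = 0.8660

0.866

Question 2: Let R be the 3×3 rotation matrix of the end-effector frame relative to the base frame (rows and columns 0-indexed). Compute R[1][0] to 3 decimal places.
0.354

End-effector x-axis (col 0 of R) = (0.6124,0.3536,-0.7071)
R[1][0] = 0.3536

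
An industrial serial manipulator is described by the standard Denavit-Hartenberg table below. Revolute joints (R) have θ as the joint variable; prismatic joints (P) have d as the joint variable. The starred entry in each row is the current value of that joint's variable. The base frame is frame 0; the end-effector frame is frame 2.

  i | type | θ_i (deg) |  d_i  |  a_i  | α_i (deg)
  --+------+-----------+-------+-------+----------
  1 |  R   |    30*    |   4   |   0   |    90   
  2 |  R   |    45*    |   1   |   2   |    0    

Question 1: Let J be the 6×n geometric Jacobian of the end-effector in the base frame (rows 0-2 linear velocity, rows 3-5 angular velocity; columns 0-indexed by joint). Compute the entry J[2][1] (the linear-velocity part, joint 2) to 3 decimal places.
axis z_1 = (0.5000,-0.8660,0.0000); lever o_n−o_1 = (1.7247,-0.1589,1.4142)
cross product → J_v[:, 1] = (-1.2247,-0.7071,1.4142)
J_ω[:, 1] = z_1
entry J[2][1] = 1.4142

1.414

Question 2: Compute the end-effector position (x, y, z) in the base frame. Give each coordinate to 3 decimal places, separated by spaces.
after link 1: o_1 = (0.0000, 0.0000, 4.0000)
after link 2: o_2 = (1.7247, -0.1589, 5.4142)

1.725 -0.159 5.414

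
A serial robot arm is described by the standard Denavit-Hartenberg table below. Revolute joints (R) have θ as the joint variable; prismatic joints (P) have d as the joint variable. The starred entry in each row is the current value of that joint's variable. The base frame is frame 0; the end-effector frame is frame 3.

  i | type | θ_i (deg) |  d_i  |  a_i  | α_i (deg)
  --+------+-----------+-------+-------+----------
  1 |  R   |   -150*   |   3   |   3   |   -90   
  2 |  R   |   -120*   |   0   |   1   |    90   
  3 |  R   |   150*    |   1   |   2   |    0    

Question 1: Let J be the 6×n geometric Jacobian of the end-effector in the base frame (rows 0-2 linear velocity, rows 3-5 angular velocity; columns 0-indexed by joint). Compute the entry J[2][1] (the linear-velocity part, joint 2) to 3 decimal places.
axis z_1 = (0.5000,-0.8660,0.0000); lever o_n−o_1 = (0.9330,-0.6160,-1.1340)
cross product → J_v[:, 1] = (0.9821,0.5670,0.5000)
J_ω[:, 1] = z_1
entry J[2][1] = 0.5000

0.500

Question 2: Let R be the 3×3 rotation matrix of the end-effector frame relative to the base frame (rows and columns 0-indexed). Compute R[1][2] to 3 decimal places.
0.433

End-effector z-axis (col 2 of R) = (0.7500,0.4330,-0.5000)
R[1][2] = 0.4330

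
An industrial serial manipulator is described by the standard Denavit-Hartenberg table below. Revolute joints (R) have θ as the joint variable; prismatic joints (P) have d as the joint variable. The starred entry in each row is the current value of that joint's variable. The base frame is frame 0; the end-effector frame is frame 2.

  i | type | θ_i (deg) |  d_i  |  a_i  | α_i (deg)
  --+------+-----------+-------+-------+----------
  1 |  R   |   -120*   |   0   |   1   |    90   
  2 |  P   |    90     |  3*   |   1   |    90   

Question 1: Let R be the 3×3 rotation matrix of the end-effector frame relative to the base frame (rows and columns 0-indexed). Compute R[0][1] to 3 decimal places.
-0.866

End-effector y-axis (col 1 of R) = (-0.8660,0.5000,0.0000)
R[0][1] = -0.8660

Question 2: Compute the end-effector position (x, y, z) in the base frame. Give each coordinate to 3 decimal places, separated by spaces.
after link 1: o_1 = (-0.5000, -0.8660, 0.0000)
after link 2: o_2 = (-3.0981, 0.6340, 1.0000)

-3.098 0.634 1.000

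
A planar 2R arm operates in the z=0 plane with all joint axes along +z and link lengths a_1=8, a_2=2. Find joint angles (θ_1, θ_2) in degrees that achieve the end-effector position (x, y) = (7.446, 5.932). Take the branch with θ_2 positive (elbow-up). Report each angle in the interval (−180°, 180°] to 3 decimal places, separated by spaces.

cos θ_2 = (90.6315−8²−2²)/(2·8·2) = 0.7072; θ_2 = 44.9896° (elbow-up)
β = atan2(5.9320,7.4460) = 38.5433°; ψ = atan2(1.4140,9.4145) = 8.5414°
θ_1 = β − ψ = 30.0019°

30.002 44.990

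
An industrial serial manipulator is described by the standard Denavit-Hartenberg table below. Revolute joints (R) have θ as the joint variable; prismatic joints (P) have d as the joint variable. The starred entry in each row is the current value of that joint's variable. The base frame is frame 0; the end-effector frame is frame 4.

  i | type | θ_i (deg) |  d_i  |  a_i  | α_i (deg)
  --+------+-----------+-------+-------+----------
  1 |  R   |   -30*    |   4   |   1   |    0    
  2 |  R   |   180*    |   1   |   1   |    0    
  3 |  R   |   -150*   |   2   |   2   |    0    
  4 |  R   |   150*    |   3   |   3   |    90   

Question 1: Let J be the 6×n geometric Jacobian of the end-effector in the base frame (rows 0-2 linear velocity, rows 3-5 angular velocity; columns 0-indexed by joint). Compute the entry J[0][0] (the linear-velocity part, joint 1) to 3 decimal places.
-1.500

axis z_0 = ẑ; lever o_n−o_0 = (-0.5981,1.5000,10.0000)
cross product → J_v[:, 0] = (-1.5000,-0.5981,0.0000)
J_ω[:, 0] = z_0
entry J[0][0] = -1.5000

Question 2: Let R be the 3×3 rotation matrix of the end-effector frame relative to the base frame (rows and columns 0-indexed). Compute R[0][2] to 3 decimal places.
End-effector z-axis (col 2 of R) = (0.5000,0.8660,0.0000)
R[0][2] = 0.5000

0.500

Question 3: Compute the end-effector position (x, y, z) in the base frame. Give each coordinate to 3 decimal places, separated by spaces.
after link 1: o_1 = (0.8660, -0.5000, 4.0000)
after link 2: o_2 = (0.0000, 0.0000, 5.0000)
after link 3: o_3 = (2.0000, -0.0000, 7.0000)
after link 4: o_4 = (-0.5981, 1.5000, 10.0000)

-0.598 1.500 10.000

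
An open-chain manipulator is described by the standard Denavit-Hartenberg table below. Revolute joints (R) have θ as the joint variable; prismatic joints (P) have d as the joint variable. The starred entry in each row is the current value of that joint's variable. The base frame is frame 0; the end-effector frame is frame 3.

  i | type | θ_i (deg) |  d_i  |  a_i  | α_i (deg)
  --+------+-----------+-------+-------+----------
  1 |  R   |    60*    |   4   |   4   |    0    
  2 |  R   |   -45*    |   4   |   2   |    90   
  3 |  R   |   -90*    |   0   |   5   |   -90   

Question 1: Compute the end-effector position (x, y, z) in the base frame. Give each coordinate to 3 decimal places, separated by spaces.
after link 1: o_1 = (2.0000, 3.4641, 4.0000)
after link 2: o_2 = (3.9319, 3.9817, 8.0000)
after link 3: o_3 = (3.9319, 3.9817, 3.0000)

3.932 3.982 3.000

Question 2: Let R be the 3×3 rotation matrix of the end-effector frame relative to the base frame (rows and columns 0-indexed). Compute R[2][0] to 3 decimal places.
End-effector x-axis (col 0 of R) = (0.0000,-0.0000,-1.0000)
R[2][0] = -1.0000

-1.000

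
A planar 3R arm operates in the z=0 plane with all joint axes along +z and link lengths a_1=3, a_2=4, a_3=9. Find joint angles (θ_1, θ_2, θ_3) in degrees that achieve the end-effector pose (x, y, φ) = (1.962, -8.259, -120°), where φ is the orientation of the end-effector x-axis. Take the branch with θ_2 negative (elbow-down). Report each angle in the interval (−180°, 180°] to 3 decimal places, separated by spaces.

wrist centre = target − a_3·(cos φ, sin φ) = (6.4620, -0.4648)
cos θ_2 = (41.9735−3²−4²)/(2·3·4) = 0.7072; θ_2 = -44.9902° (elbow-down)
β = atan2(-0.4648,6.4620) = -4.1138°; ψ = atan2(-2.8279,5.8289) = -25.8807°
θ_1 = β − ψ = 21.7669°
θ_3 = φ − θ_1 − θ_2 = -96.7767° (wrapped to (-180°,180°])

21.767 -44.990 -96.777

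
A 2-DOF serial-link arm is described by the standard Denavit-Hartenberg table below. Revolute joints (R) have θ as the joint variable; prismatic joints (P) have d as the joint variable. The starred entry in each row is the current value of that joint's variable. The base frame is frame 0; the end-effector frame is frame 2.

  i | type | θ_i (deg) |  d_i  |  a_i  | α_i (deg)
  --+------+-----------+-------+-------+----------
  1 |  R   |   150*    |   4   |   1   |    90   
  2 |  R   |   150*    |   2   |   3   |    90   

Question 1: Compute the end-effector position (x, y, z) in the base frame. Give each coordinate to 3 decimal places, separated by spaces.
after link 1: o_1 = (-0.8660, 0.5000, 4.0000)
after link 2: o_2 = (2.3840, 0.9330, 5.5000)

2.384 0.933 5.500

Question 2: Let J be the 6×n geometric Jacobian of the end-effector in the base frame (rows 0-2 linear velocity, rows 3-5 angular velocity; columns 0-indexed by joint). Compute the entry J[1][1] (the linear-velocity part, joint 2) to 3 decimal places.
-0.750

axis z_1 = (0.5000,0.8660,0.0000); lever o_n−o_1 = (3.2500,0.4330,1.5000)
cross product → J_v[:, 1] = (1.2990,-0.7500,-2.5981)
J_ω[:, 1] = z_1
entry J[1][1] = -0.7500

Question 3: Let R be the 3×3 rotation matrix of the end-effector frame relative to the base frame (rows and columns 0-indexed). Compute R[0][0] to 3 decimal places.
End-effector x-axis (col 0 of R) = (0.7500,-0.4330,0.5000)
R[0][0] = 0.7500

0.750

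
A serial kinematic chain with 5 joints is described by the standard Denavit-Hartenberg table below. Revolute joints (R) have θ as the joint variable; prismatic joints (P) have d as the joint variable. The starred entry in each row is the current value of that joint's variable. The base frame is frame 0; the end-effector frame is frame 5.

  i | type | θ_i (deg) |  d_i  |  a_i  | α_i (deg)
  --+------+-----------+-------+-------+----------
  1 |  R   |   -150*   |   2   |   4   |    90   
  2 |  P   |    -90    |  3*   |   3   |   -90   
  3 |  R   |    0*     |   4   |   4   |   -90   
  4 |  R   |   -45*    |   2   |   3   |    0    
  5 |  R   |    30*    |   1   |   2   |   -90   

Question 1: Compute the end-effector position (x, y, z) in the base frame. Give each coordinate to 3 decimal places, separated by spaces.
-9.214 -5.319 -9.053

after link 1: o_1 = (-3.4641, -2.0000, 2.0000)
after link 2: o_2 = (-4.9641, 0.5981, -1.0000)
after link 3: o_3 = (-8.4282, -1.4019, -5.0000)
after link 4: o_4 = (-9.2653, -4.1946, -7.1213)
after link 5: o_5 = (-9.2136, -5.3195, -9.0532)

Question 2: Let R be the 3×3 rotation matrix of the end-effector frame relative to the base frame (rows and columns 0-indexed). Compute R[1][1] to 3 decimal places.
End-effector y-axis (col 1 of R) = (-0.5000,0.8660,0.0000)
R[1][1] = 0.8660

0.866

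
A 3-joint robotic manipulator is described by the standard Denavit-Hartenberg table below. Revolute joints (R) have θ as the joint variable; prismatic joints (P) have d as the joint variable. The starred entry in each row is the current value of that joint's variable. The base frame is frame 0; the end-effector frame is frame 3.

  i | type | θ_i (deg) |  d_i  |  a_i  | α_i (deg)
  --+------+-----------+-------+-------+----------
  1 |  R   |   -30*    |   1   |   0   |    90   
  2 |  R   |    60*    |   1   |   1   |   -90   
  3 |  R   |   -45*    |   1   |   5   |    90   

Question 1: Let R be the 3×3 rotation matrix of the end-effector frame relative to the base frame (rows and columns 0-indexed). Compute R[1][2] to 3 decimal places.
End-effector z-axis (col 2 of R) = (-0.6597,-0.4356,-0.6124)
R[1][2] = -0.4356

-0.436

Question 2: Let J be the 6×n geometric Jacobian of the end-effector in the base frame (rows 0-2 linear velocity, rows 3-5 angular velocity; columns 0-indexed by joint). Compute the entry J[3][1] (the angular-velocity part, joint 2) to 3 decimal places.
-0.500

axis z_1 = (-0.5000,-0.8660,0.0000); lever o_n−o_1 = (-1.0538,-4.6288,4.4279)
cross product → J_v[:, 1] = (-3.8347,2.2139,1.4017)
J_ω[:, 1] = z_1
entry J[3][1] = -0.5000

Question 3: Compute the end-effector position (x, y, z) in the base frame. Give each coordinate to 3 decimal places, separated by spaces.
-1.054 -4.629 5.428

after link 1: o_1 = (0.0000, 0.0000, 1.0000)
after link 2: o_2 = (-0.0670, -1.1160, 1.8660)
after link 3: o_3 = (-1.0538, -4.6288, 5.4279)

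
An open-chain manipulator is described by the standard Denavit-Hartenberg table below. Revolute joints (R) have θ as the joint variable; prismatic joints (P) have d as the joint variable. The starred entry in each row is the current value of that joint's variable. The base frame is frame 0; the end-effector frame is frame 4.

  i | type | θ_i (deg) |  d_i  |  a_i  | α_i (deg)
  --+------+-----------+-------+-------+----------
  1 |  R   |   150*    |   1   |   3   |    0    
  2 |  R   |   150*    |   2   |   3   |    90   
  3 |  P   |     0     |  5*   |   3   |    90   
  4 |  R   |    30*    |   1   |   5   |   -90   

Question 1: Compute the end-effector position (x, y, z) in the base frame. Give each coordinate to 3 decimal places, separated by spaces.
-3.928 -11.196 2.000

after link 1: o_1 = (-2.5981, 1.5000, 1.0000)
after link 2: o_2 = (-1.0981, -1.0981, 3.0000)
after link 3: o_3 = (-3.9282, -6.1962, 3.0000)
after link 4: o_4 = (-3.9282, -11.1962, 2.0000)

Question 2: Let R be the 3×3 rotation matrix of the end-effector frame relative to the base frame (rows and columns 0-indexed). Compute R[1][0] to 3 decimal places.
End-effector x-axis (col 0 of R) = (0.0000,-1.0000,0.0000)
R[1][0] = -1.0000

-1.000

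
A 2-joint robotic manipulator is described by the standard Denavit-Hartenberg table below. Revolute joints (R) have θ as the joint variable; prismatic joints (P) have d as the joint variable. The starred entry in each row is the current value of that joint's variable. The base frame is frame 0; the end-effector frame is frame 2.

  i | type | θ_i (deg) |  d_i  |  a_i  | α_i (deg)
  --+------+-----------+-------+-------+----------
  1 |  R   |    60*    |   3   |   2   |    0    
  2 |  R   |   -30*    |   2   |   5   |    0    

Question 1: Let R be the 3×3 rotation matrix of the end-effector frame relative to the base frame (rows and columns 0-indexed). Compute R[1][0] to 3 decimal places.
0.500

End-effector x-axis (col 0 of R) = (0.8660,0.5000,0.0000)
R[1][0] = 0.5000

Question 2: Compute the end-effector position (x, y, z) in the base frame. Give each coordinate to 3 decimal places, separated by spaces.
after link 1: o_1 = (1.0000, 1.7321, 3.0000)
after link 2: o_2 = (5.3301, 4.2321, 5.0000)

5.330 4.232 5.000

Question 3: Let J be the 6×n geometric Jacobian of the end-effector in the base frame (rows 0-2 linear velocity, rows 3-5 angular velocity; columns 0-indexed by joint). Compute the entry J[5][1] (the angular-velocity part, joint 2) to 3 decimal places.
1.000

axis z_1 = (0.0000,0.0000,1.0000); lever o_n−o_1 = (4.3301,2.5000,2.0000)
cross product → J_v[:, 1] = (-2.5000,4.3301,0.0000)
J_ω[:, 1] = z_1
entry J[5][1] = 1.0000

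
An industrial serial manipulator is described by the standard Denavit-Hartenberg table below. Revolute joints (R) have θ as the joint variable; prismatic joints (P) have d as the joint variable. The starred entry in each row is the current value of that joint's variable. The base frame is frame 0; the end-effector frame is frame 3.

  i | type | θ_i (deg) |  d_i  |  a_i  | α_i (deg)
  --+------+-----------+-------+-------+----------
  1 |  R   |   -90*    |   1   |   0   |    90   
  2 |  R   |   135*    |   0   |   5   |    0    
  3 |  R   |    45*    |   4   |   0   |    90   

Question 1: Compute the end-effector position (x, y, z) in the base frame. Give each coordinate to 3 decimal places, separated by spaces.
after link 1: o_1 = (0.0000, 0.0000, 1.0000)
after link 2: o_2 = (0.0000, 3.5355, 4.5355)
after link 3: o_3 = (-4.0000, 3.5355, 4.5355)

-4.000 3.536 4.536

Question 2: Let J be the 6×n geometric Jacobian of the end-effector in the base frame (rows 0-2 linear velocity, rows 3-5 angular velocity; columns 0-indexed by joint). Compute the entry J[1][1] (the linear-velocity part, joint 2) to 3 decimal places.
3.536

axis z_1 = (-1.0000,-0.0000,0.0000); lever o_n−o_1 = (-4.0000,3.5355,3.5355)
cross product → J_v[:, 1] = (-0.0000,3.5355,-3.5355)
J_ω[:, 1] = z_1
entry J[1][1] = 3.5355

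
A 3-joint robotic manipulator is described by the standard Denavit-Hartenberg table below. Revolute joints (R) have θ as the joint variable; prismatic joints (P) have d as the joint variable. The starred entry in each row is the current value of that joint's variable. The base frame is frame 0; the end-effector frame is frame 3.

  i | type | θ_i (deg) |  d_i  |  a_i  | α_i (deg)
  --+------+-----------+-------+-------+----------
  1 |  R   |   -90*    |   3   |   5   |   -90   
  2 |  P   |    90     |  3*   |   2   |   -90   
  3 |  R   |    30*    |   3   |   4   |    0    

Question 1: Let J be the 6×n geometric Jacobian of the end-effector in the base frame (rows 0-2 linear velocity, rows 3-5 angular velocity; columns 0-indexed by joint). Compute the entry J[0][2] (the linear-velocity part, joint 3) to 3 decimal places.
axis z_2 = (0.0000,1.0000,-0.0000); lever o_n−o_2 = (-2.0000,3.0000,-3.4641)
cross product → J_v[:, 2] = (-3.4641,0.0000,2.0000)
J_ω[:, 2] = z_2
entry J[0][2] = -3.4641

-3.464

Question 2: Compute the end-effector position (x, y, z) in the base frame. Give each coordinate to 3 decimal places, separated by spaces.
1.000 -2.000 -2.464

after link 1: o_1 = (0.0000, -5.0000, 3.0000)
after link 2: o_2 = (3.0000, -5.0000, 1.0000)
after link 3: o_3 = (1.0000, -2.0000, -2.4641)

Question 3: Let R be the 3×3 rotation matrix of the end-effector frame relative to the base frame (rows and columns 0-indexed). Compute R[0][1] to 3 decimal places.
-0.866

End-effector y-axis (col 1 of R) = (-0.8660,0.0000,0.5000)
R[0][1] = -0.8660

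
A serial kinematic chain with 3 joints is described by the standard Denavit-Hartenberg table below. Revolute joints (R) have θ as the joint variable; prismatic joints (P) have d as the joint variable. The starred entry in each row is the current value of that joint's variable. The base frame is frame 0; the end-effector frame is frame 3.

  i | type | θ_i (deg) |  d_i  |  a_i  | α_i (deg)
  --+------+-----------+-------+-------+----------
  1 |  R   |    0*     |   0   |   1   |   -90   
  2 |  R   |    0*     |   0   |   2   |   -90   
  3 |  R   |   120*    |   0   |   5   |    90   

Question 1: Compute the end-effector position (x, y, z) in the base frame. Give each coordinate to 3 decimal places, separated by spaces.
0.500 -4.330 -0.000

after link 1: o_1 = (1.0000, 0.0000, 0.0000)
after link 2: o_2 = (3.0000, 0.0000, 0.0000)
after link 3: o_3 = (0.5000, -4.3301, -0.0000)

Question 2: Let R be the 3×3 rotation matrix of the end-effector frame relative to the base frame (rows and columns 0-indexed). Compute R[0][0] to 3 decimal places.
-0.500

End-effector x-axis (col 0 of R) = (-0.5000,-0.8660,-0.0000)
R[0][0] = -0.5000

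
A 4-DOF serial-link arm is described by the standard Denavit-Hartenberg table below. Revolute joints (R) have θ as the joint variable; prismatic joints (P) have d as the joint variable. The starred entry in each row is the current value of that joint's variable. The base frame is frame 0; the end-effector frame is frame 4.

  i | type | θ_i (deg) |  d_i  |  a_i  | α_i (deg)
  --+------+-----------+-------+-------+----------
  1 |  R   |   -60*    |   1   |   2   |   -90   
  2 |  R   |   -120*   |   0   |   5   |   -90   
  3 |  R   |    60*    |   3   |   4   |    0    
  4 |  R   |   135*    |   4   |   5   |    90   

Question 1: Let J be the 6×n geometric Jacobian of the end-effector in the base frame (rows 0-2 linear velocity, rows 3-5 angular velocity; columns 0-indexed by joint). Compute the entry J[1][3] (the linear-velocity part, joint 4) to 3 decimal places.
axis z_3 = (0.4330,-0.7500,0.5000); lever o_n−o_3 = (4.0602,-4.4442,-2.1826)
cross product → J_v[:, 3] = (3.8591,2.9752,1.1207)
J_ω[:, 3] = z_3
entry J[1][3] = 2.9752

2.975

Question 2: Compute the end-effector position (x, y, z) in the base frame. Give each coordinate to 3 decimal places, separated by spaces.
after link 1: o_1 = (1.0000, -1.7321, 1.0000)
after link 2: o_2 = (-0.2500, 0.4330, 5.3301)
after link 3: o_3 = (-2.4510, -2.6830, 8.5622)
after link 4: o_4 = (1.6092, -7.1273, 6.3796)

1.609 -7.127 6.380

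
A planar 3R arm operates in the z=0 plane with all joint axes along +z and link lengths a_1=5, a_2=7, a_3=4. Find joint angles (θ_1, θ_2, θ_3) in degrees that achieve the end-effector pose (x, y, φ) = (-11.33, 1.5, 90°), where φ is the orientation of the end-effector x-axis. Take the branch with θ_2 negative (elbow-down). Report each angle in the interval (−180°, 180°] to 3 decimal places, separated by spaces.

-149.997 -30.005 -89.998

wrist centre = target − a_3·(cos φ, sin φ) = (-11.3300, -2.5000)
cos θ_2 = (134.6189−5²−7²)/(2·5·7) = 0.8660; θ_2 = -30.0047° (elbow-down)
β = atan2(-2.5000,-11.3300) = -167.5569°; ψ = atan2(-3.5005,11.0619) = -17.5598°
θ_1 = β − ψ = -149.9971°
θ_3 = φ − θ_1 − θ_2 = -89.9982° (wrapped to (-180°,180°])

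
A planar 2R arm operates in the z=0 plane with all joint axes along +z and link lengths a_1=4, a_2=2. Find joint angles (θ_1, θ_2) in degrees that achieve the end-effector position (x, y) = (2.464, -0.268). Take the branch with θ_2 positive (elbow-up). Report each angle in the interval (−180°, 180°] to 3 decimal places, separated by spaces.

-30.000 150.003

cos θ_2 = (6.1431−4²−2²)/(2·4·2) = -0.8661; θ_2 = 150.0034° (elbow-up)
β = atan2(-0.2680,2.4640) = -6.2074°; ψ = atan2(0.9999,2.2679) = 23.7924°
θ_1 = β − ψ = -29.9998°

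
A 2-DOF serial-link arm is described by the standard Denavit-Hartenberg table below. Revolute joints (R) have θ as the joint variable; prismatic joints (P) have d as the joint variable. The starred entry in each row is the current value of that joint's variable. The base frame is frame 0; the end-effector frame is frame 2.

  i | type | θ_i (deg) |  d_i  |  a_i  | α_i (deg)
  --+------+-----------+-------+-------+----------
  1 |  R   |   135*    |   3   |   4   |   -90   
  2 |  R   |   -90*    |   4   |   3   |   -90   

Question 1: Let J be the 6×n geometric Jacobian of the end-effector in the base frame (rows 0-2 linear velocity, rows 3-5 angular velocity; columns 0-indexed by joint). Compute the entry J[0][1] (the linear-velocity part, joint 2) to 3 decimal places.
-2.121

axis z_1 = (-0.7071,-0.7071,0.0000); lever o_n−o_1 = (-2.8284,-2.8284,3.0000)
cross product → J_v[:, 1] = (-2.1213,2.1213,0.0000)
J_ω[:, 1] = z_1
entry J[0][1] = -2.1213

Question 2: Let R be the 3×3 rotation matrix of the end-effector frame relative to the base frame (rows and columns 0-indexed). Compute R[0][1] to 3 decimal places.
End-effector y-axis (col 1 of R) = (0.7071,0.7071,-0.0000)
R[0][1] = 0.7071

0.707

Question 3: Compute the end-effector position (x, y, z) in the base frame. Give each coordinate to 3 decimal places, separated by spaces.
-5.657 0.000 6.000

after link 1: o_1 = (-2.8284, 2.8284, 3.0000)
after link 2: o_2 = (-5.6569, 0.0000, 6.0000)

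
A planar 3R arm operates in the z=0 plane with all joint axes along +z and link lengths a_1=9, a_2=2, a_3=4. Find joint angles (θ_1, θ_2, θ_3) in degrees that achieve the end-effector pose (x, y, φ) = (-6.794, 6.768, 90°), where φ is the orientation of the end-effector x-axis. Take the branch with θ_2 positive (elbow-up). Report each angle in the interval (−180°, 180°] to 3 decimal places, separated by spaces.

wrist centre = target − a_3·(cos φ, sin φ) = (-6.7940, 2.7680)
cos θ_2 = (53.8203−9²−2²)/(2·9·2) = -0.8661; θ_2 = 150.0090° (elbow-up)
β = atan2(2.7680,-6.7940) = 157.8331°; ψ = atan2(0.9997,7.2678) = 7.8322°
θ_1 = β − ψ = 150.0009°
θ_3 = φ − θ_1 − θ_2 = 149.9901° (wrapped to (-180°,180°])

150.001 150.009 149.990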